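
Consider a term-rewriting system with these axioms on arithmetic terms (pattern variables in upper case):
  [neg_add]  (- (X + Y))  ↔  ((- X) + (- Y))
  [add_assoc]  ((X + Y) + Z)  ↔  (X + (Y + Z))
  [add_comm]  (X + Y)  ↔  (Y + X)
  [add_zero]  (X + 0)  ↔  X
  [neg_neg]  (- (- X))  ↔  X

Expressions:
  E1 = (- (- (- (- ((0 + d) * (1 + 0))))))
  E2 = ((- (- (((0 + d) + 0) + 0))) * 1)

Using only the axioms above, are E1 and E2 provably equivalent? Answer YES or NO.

1. [neg_neg →] (- (- (- (- ((0 + d) * (1 + 0))))))  →  (- (- ((0 + d) * (1 + 0))))
2. [neg_neg →] (- (- ((0 + d) * (1 + 0))))  →  ((0 + d) * (1 + 0))
3. [add_zero →] (1 + 0)  →  1;  E1 = ((0 + d) * 1)
4. [neg_neg ←] (0 + d)  →  (- (- (0 + d)));  E1 = ((- (- (0 + d))) * 1)
5. [add_zero ←] (0 + d)  →  ((0 + d) + 0);  E1 = ((- (- ((0 + d) + 0))) * 1)
6. [add_zero ←] (0 + d)  →  ((0 + d) + 0);  this is E2

YES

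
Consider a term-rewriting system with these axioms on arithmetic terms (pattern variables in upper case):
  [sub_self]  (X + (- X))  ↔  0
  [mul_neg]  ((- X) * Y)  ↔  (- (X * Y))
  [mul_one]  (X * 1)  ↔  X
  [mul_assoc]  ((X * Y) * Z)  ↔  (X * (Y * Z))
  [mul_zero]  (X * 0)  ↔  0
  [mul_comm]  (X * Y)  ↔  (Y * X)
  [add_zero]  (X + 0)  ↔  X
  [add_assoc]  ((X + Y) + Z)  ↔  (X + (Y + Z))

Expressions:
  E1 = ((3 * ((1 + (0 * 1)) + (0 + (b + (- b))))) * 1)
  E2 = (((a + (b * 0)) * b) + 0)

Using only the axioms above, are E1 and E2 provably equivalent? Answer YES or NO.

Every axiom is a valid identity, so a rewrite proof would force E1 and E2 to agree under every assignment.
At a=0, b=0: E1 = 3 but E2 = 0; they differ, so no derivation exists.

NO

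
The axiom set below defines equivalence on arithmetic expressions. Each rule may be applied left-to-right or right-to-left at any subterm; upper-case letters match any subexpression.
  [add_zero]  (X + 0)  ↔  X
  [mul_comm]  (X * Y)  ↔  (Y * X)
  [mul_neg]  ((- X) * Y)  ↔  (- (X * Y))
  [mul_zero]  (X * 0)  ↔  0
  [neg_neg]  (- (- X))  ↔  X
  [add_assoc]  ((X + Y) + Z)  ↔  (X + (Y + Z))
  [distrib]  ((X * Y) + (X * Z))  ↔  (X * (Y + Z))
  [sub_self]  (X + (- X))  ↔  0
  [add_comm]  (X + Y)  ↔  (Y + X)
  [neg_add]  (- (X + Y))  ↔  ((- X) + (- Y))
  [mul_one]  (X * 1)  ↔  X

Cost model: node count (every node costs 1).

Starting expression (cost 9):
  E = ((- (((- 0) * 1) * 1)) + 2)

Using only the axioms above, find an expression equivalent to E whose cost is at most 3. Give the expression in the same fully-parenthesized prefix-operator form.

step 1: mul_one (→) rewrites ((- 0) * 1) into (- 0), now ((- ((- 0) * 1)) + 2)
step 2: mul_one (→) rewrites ((- 0) * 1) into (- 0), now ((- (- 0)) + 2)
step 3: neg_neg (→) rewrites (- (- 0)) into 0, reaching cost 3 (bound 3)

(0 + 2)   [cost 3]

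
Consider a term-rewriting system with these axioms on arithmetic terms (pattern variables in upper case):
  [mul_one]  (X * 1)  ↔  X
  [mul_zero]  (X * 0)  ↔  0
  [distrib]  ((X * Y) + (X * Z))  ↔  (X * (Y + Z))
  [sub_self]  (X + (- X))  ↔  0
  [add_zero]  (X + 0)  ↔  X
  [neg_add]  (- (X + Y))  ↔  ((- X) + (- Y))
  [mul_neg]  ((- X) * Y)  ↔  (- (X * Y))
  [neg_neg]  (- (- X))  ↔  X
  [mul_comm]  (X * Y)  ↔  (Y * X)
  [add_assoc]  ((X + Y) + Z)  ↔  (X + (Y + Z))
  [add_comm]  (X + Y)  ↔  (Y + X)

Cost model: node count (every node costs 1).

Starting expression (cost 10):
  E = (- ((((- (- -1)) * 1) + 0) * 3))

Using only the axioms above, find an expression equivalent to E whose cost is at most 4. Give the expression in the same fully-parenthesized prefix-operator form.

(1) (- (- -1))  =[neg_neg →]=  -1    ⊢ (- (((-1 * 1) + 0) * 3))
(2) (-1 * 1)  =[mul_one →]=  -1    ⊢ (- ((-1 + 0) * 3))
(3) (-1 + 0)  =[add_zero →]=  -1    ⊢ cost 4, within 4

(- (-1 * 3))   [cost 4]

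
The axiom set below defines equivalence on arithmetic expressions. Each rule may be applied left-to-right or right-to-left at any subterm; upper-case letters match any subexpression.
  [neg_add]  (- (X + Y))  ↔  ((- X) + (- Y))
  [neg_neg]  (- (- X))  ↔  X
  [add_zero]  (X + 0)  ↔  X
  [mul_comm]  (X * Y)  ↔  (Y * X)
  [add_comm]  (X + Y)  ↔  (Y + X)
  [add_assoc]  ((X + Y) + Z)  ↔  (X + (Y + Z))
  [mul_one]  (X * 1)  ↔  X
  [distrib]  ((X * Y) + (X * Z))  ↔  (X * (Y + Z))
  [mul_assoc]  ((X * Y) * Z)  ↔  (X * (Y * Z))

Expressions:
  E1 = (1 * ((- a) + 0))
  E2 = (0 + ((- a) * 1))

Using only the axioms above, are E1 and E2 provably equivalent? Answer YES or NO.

step 1: mul_comm (→) rewrites (1 * ((- a) + 0)) into (((- a) + 0) * 1)
step 2: mul_one (→) rewrites (((- a) + 0) * 1) into ((- a) + 0)
step 3: add_comm (→) rewrites ((- a) + 0) into (0 + (- a))
step 4: mul_one (←) rewrites (- a) into ((- a) * 1), which is E2

YES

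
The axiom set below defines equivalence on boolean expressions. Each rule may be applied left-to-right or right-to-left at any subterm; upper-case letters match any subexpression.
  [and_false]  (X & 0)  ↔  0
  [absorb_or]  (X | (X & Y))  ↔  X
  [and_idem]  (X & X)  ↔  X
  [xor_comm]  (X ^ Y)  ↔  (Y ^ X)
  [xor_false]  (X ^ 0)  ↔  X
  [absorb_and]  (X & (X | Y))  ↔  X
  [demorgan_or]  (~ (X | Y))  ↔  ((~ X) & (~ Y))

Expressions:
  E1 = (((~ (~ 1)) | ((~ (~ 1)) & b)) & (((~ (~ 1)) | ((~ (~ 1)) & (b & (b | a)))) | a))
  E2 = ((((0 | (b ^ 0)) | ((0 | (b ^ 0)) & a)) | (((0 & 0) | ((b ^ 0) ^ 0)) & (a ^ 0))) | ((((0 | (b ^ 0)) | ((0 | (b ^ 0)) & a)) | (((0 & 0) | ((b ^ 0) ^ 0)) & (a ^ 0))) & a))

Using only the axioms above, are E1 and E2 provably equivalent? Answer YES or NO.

All listed rules preserve value, hence provable equivalence implies equal values everywhere; look for a separating assignment.
a=0, b=0 gives E1 ↦ 1, E2 ↦ 0; values differ ⇒ not provably equivalent.

NO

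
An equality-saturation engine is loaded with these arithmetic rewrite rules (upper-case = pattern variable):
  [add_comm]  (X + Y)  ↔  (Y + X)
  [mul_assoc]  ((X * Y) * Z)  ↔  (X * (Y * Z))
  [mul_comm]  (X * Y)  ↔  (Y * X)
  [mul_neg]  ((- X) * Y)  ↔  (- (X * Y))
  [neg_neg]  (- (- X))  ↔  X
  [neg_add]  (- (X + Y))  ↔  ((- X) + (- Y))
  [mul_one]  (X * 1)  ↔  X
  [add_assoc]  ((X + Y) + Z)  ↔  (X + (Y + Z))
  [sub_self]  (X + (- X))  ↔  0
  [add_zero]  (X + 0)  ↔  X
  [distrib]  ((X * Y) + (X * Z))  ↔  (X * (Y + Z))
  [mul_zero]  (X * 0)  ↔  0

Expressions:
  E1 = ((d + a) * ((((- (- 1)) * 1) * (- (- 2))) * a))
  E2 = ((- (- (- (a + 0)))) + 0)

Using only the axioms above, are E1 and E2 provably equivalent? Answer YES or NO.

The axioms are sound identities: if E1 ↔* E2 then E1 and E2 evaluate identically under any assignment.
Under a=1, d=0: E1 evaluates to 2, E2 to -1. Distinct ⇒ no rewrite sequence connects them.

NO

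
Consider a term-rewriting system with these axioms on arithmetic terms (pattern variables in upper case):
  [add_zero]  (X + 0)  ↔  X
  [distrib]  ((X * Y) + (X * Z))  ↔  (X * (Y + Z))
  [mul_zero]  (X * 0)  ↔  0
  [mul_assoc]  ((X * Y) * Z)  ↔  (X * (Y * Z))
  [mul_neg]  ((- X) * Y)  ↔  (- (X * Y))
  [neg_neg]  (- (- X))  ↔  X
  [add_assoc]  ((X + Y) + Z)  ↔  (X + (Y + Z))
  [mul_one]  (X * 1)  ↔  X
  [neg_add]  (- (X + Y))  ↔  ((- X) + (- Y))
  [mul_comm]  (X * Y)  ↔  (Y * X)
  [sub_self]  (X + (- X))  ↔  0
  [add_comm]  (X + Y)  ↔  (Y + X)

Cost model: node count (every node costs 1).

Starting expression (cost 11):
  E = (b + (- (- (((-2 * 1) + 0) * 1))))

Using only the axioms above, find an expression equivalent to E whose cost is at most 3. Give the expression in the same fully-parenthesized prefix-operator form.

step 1: add_zero (→) rewrites ((-2 * 1) + 0) into (-2 * 1), now (b + (- (- ((-2 * 1) * 1))))
step 2: mul_one (→) rewrites ((-2 * 1) * 1) into (-2 * 1), now (b + (- (- (-2 * 1))))
step 3: neg_neg (→) rewrites (- (- (-2 * 1))) into (-2 * 1), now (b + (-2 * 1))
step 4: mul_one (→) rewrites (-2 * 1) into -2, reaching cost 3 (bound 3)

(b + -2)   [cost 3]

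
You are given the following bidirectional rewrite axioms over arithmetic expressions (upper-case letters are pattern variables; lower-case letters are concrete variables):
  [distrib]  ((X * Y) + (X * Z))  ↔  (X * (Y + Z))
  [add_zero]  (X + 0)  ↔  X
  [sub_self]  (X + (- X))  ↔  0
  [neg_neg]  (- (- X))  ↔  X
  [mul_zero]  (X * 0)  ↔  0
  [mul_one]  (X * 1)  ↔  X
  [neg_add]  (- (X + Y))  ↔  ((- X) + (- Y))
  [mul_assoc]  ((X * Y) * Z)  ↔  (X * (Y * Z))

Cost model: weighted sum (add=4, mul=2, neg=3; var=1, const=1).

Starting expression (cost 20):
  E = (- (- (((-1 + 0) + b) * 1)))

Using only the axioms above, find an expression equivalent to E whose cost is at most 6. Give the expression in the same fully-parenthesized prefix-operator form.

1. [mul_one →] (((-1 + 0) + b) * 1)  →  ((-1 + 0) + b);  E = (- (- ((-1 + 0) + b)))
2. [add_zero →] (-1 + 0)  →  -1;  E = (- (- (-1 + b)))
3. [neg_neg →] (- (- (-1 + b)))  →  (-1 + b);  cost 6 ≤ 6, done

(-1 + b)   [cost 6]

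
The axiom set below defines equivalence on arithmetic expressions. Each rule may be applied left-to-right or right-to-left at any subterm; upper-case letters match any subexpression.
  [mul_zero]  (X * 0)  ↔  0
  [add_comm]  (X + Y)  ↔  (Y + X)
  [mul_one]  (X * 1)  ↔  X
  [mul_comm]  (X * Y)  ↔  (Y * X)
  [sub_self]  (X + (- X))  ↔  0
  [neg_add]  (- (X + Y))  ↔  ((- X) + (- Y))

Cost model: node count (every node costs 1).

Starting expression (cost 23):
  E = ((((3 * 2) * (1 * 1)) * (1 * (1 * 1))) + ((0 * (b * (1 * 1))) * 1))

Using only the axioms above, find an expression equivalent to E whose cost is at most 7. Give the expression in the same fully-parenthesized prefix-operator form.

((0 * b) + (3 * 2))   [cost 7]

(1) (1 * 1)  =[mul_one →]=  1    ⊢ ((((3 * 2) * (1 * 1)) * (1 * (1 * 1))) + ((0 * (b * 1)) * 1))
(2) (0 * (b * 1))  =[mul_comm →]=  ((b * 1) * 0)    ⊢ ((((3 * 2) * (1 * 1)) * (1 * (1 * 1))) + (((b * 1) * 0) * 1))
(3) ((((3 * 2) * (1 * 1)) * (1 * (1 * 1))) + (((b * 1) * 0) * 1))  =[add_comm →]=  ((((b * 1) * 0) * 1) + (((3 * 2) * (1 * 1)) * (1 * (1 * 1))))
(4) (1 * 1)  =[mul_one →]=  1    ⊢ ((((b * 1) * 0) * 1) + (((3 * 2) * (1 * 1)) * (1 * 1)))
(5) (b * 1)  =[mul_one →]=  b    ⊢ (((b * 0) * 1) + (((3 * 2) * (1 * 1)) * (1 * 1)))
(6) (1 * 1)  =[mul_one →]=  1    ⊢ (((b * 0) * 1) + (((3 * 2) * (1 * 1)) * 1))
(7) (1 * 1)  =[mul_one →]=  1    ⊢ (((b * 0) * 1) + (((3 * 2) * 1) * 1))
(8) ((3 * 2) * 1)  =[mul_one →]=  (3 * 2)    ⊢ (((b * 0) * 1) + ((3 * 2) * 1))
(9) ((3 * 2) * 1)  =[mul_one →]=  (3 * 2)    ⊢ (((b * 0) * 1) + (3 * 2))
(10) (b * 0)  =[mul_comm →]=  (0 * b)    ⊢ (((0 * b) * 1) + (3 * 2))
(11) ((0 * b) * 1)  =[mul_one →]=  (0 * b)    ⊢ cost 7, within 7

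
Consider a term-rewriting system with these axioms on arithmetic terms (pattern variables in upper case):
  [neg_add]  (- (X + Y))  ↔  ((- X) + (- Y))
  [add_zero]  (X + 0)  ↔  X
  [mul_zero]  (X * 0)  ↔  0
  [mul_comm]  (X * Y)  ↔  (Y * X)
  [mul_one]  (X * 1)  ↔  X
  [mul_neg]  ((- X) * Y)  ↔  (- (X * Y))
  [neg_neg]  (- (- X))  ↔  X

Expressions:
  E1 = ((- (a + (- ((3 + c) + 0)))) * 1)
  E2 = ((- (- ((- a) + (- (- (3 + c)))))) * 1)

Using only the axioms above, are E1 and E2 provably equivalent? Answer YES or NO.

(1) ((3 + c) + 0)  =[add_zero →]=  (3 + c)    ⊢ ((- (a + (- (3 + c)))) * 1)
(2) ((- (a + (- (3 + c)))) * 1)  =[mul_one →]=  (- (a + (- (3 + c))))
(3) (- (a + (- (3 + c))))  =[neg_add →]=  ((- a) + (- (- (3 + c))))
(4) (- (- (3 + c)))  =[neg_neg →]=  (3 + c)    ⊢ ((- a) + (3 + c))
(5) ((- a) + (3 + c))  =[mul_one ←]=  (((- a) + (3 + c)) * 1)
(6) ((- a) + (3 + c))  =[neg_neg ←]=  (- (- ((- a) + (3 + c))))    ⊢ ((- (- ((- a) + (3 + c)))) * 1)
(7) (3 + c)  =[neg_neg ←]=  (- (- (3 + c)))    ⊢ E2

YES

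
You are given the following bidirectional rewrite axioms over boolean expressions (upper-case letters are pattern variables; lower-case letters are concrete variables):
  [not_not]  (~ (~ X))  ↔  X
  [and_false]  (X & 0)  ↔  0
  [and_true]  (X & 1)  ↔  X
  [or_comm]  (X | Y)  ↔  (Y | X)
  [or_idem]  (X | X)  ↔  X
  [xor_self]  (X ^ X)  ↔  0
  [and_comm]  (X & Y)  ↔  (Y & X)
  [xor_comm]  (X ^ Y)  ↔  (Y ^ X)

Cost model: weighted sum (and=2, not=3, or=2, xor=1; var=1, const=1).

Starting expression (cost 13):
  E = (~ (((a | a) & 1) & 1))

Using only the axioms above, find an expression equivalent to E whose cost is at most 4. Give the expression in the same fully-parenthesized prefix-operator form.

(~ a)   [cost 4]

(1) (((a | a) & 1) & 1)  =[and_true →]=  ((a | a) & 1)    ⊢ (~ ((a | a) & 1))
(2) ((a | a) & 1)  =[and_true →]=  (a | a)    ⊢ (~ (a | a))
(3) (a | a)  =[or_idem →]=  a    ⊢ cost 4, within 4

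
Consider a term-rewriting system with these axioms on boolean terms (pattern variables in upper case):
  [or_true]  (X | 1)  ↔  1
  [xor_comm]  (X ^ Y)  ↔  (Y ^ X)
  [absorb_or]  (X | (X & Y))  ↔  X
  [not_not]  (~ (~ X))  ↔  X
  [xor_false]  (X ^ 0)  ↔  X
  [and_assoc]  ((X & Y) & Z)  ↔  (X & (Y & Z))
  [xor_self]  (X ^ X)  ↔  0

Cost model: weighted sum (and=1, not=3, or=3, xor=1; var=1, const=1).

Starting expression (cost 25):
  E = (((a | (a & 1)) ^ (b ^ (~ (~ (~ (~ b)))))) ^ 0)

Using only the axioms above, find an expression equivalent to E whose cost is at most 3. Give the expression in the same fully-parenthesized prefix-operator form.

(a ^ 0)   [cost 3]

step 1: not_not (→) rewrites (~ (~ b)) into b, now (((a | (a & 1)) ^ (b ^ (~ (~ b)))) ^ 0)
step 2: not_not (→) rewrites (~ (~ b)) into b, now (((a | (a & 1)) ^ (b ^ b)) ^ 0)
step 3: xor_self (→) rewrites (b ^ b) into 0, now (((a | (a & 1)) ^ 0) ^ 0)
step 4: absorb_or (→) rewrites (a | (a & 1)) into a, now ((a ^ 0) ^ 0)
step 5: xor_false (→) rewrites (a ^ 0) into a, reaching cost 3 (bound 3)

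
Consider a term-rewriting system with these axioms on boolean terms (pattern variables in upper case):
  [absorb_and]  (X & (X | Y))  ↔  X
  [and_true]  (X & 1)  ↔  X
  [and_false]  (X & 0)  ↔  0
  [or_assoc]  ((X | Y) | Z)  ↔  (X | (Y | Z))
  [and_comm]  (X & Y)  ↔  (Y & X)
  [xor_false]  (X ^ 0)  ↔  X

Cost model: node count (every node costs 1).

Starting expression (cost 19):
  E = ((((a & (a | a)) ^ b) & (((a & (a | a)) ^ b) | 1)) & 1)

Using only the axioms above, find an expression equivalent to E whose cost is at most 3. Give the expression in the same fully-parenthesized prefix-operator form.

step 1: absorb_and (→) rewrites (((a & (a | a)) ^ b) & (((a & (a | a)) ^ b) | 1)) into ((a & (a | a)) ^ b), now (((a & (a | a)) ^ b) & 1)
step 2: absorb_and (→) rewrites (a & (a | a)) into a, now ((a ^ b) & 1)
step 3: and_true (→) rewrites ((a ^ b) & 1) into (a ^ b), reaching cost 3 (bound 3)

(a ^ b)   [cost 3]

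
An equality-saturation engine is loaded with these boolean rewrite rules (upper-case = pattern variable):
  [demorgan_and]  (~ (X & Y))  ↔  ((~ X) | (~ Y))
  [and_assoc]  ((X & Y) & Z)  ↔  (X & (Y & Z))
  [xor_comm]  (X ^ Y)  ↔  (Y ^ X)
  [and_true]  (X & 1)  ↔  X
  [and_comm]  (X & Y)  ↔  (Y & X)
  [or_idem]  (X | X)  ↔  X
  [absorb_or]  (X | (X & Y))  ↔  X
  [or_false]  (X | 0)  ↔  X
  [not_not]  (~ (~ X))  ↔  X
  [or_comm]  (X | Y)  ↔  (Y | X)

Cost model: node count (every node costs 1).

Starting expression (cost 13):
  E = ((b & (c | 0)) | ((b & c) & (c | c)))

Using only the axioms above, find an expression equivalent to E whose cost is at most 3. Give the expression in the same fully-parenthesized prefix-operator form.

step 1: or_idem (→) rewrites (c | c) into c, now ((b & (c | 0)) | ((b & c) & c))
step 2: or_false (→) rewrites (c | 0) into c, now ((b & c) | ((b & c) & c))
step 3: absorb_or (→) rewrites ((b & c) | ((b & c) & c)) into (b & c), reaching cost 3 (bound 3)

(b & c)   [cost 3]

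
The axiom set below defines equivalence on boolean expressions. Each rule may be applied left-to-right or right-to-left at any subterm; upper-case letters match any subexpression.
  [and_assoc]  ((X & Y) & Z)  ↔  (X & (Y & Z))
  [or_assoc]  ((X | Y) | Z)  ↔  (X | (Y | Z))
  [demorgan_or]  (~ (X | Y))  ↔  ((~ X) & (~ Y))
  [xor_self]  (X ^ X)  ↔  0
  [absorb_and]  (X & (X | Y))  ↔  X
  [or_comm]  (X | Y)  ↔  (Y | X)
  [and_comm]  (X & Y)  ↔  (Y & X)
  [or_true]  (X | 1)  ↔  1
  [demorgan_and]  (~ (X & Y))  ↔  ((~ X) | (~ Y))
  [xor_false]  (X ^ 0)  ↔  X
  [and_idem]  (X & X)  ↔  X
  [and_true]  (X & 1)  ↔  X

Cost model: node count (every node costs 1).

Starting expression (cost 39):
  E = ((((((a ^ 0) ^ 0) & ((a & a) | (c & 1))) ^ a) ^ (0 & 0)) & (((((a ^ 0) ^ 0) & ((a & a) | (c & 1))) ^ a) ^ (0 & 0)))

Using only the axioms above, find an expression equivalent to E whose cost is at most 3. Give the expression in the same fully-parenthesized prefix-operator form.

1. [and_idem →] ((((((a ^ 0) ^ 0) & ((a & a) | (c & 1))) ^ a) ^ (0 & 0)) & (((((a ^ 0) ^ 0) & ((a & a) | (c & 1))) ^ a) ^ (0 & 0)))  →  (((((a ^ 0) ^ 0) & ((a & a) | (c & 1))) ^ a) ^ (0 & 0))
2. [and_idem →] (a & a)  →  a;  E = (((((a ^ 0) ^ 0) & (a | (c & 1))) ^ a) ^ (0 & 0))
3. [xor_false →] ((a ^ 0) ^ 0)  →  (a ^ 0);  E = ((((a ^ 0) & (a | (c & 1))) ^ a) ^ (0 & 0))
4. [and_idem →] (0 & 0)  →  0;  E = ((((a ^ 0) & (a | (c & 1))) ^ a) ^ 0)
5. [and_true →] (c & 1)  →  c;  E = ((((a ^ 0) & (a | c)) ^ a) ^ 0)
6. [xor_false →] (a ^ 0)  →  a;  E = (((a & (a | c)) ^ a) ^ 0)
7. [absorb_and →] (a & (a | c))  →  a;  E = ((a ^ a) ^ 0)
8. [xor_self →] (a ^ a)  →  0;  cost 3 ≤ 3, done

(0 ^ 0)   [cost 3]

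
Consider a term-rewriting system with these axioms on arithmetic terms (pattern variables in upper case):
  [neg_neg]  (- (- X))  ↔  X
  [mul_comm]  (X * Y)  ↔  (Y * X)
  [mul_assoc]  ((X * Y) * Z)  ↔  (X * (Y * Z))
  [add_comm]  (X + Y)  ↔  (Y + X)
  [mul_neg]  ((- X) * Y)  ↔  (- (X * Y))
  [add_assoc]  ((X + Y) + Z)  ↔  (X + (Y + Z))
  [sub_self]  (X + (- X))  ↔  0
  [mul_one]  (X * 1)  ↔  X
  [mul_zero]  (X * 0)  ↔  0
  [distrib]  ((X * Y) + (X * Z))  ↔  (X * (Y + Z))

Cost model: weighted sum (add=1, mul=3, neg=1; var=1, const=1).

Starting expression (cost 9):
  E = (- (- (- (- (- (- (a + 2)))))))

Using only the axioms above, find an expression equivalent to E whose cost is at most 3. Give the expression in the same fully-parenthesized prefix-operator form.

(a + 2)   [cost 3]

step 1: neg_neg (→) rewrites (- (- (- (- (- (a + 2)))))) into (- (- (- (a + 2)))), now (- (- (- (- (a + 2)))))
step 2: neg_neg (→) rewrites (- (- (- (a + 2)))) into (- (a + 2)), now (- (- (a + 2)))
step 3: neg_neg (→) rewrites (- (- (a + 2))) into (a + 2), reaching cost 3 (bound 3)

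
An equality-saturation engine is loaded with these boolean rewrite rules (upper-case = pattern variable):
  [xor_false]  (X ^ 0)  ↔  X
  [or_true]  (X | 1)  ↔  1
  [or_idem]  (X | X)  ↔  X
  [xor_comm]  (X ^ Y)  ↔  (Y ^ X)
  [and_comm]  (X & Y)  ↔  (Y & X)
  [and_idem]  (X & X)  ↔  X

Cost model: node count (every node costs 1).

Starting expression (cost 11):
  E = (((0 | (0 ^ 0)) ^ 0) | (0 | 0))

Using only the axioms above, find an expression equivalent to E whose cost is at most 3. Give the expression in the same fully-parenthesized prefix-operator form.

(0 | 0)   [cost 3]

step 1: xor_false (→) rewrites ((0 | (0 ^ 0)) ^ 0) into (0 | (0 ^ 0)), now ((0 | (0 ^ 0)) | (0 | 0))
step 2: or_idem (→) rewrites (0 | 0) into 0, now ((0 | (0 ^ 0)) | 0)
step 3: xor_false (→) rewrites (0 ^ 0) into 0, now ((0 | 0) | 0)
step 4: or_idem (→) rewrites (0 | 0) into 0, reaching cost 3 (bound 3)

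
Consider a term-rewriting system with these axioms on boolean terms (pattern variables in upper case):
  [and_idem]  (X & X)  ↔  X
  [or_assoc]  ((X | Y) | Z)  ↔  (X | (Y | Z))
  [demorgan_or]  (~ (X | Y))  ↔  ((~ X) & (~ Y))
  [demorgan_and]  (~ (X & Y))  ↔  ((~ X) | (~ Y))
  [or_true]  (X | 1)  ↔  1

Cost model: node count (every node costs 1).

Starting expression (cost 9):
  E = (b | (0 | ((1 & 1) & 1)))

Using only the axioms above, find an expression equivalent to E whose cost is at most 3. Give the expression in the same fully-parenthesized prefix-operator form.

(b | 1)   [cost 3]

step 1: and_idem (→) rewrites (1 & 1) into 1, now (b | (0 | (1 & 1)))
step 2: and_idem (→) rewrites (1 & 1) into 1, now (b | (0 | 1))
step 3: or_true (→) rewrites (0 | 1) into 1, reaching cost 3 (bound 3)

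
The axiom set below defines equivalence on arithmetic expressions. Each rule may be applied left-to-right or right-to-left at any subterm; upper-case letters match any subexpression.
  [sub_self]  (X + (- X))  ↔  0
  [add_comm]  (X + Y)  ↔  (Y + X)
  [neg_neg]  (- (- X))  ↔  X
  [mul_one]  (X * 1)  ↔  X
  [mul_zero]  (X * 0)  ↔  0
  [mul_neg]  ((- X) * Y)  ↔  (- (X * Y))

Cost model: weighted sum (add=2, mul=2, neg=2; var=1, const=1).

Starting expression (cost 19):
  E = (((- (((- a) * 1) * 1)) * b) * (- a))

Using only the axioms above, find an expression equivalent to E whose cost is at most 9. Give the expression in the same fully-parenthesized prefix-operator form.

((a * b) * (- a))   [cost 9]

(1) ((- a) * 1)  =[mul_one →]=  (- a)    ⊢ (((- ((- a) * 1)) * b) * (- a))
(2) ((- a) * 1)  =[mul_one →]=  (- a)    ⊢ (((- (- a)) * b) * (- a))
(3) (- (- a))  =[neg_neg →]=  a    ⊢ cost 9, within 9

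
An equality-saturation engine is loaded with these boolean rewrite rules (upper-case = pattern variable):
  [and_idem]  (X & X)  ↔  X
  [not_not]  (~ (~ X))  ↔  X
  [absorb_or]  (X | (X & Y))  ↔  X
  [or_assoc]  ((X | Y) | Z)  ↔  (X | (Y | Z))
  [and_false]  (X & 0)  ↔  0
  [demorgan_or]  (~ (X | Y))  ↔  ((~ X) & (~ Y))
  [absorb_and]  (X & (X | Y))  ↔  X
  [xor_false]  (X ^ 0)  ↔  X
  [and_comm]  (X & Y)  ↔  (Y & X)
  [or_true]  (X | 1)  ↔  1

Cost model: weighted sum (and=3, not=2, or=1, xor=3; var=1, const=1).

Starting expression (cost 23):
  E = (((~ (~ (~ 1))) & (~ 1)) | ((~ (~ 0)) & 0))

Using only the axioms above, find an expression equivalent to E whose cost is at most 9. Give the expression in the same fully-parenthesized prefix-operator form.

((~ 1) | (0 & 0))   [cost 9]

(1) (~ (~ 0))  =[not_not →]=  0    ⊢ (((~ (~ (~ 1))) & (~ 1)) | (0 & 0))
(2) (~ (~ 1))  =[not_not →]=  1    ⊢ (((~ 1) & (~ 1)) | (0 & 0))
(3) ((~ 1) & (~ 1))  =[and_idem →]=  (~ 1)    ⊢ cost 9, within 9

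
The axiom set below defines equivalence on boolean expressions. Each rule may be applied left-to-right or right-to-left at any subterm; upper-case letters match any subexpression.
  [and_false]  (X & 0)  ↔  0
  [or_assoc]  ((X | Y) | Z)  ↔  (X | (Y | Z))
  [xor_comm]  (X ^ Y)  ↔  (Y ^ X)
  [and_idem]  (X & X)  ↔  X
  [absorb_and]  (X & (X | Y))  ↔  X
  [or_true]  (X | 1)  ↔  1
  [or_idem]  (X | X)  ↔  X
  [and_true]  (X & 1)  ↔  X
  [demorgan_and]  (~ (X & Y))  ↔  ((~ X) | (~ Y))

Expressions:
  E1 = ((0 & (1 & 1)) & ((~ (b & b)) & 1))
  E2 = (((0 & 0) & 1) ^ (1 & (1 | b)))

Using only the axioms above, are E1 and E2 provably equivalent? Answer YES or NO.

The axioms are sound identities: if E1 ↔* E2 then E1 and E2 evaluate identically under any assignment.
Under b=0: E1 evaluates to 0, E2 to 1. Distinct ⇒ no rewrite sequence connects them.

NO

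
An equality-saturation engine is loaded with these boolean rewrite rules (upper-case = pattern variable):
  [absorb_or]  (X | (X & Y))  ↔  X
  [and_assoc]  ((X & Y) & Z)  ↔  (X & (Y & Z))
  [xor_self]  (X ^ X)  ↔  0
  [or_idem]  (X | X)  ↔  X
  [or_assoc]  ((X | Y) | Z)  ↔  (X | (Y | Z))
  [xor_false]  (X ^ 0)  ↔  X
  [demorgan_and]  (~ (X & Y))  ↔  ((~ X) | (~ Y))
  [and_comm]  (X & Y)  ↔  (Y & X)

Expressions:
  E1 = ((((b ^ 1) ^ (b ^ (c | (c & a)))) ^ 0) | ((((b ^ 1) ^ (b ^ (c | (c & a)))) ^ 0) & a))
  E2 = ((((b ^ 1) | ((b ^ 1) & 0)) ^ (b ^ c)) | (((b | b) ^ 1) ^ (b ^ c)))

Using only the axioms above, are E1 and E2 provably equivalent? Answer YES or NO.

YES

step 1: absorb_or (→) rewrites ((((b ^ 1) ^ (b ^ (c | (c & a)))) ^ 0) | ((((b ^ 1) ^ (b ^ (c | (c & a)))) ^ 0) & a)) into (((b ^ 1) ^ (b ^ (c | (c & a)))) ^ 0)
step 2: xor_false (→) rewrites (((b ^ 1) ^ (b ^ (c | (c & a)))) ^ 0) into ((b ^ 1) ^ (b ^ (c | (c & a))))
step 3: absorb_or (→) rewrites (c | (c & a)) into c, now ((b ^ 1) ^ (b ^ c))
step 4: or_idem (←) rewrites ((b ^ 1) ^ (b ^ c)) into (((b ^ 1) ^ (b ^ c)) | ((b ^ 1) ^ (b ^ c)))
step 5: absorb_or (←) rewrites (b ^ 1) into ((b ^ 1) | ((b ^ 1) & 0)), now ((((b ^ 1) | ((b ^ 1) & 0)) ^ (b ^ c)) | ((b ^ 1) ^ (b ^ c)))
step 6: or_idem (←) rewrites b into (b | b), which is E2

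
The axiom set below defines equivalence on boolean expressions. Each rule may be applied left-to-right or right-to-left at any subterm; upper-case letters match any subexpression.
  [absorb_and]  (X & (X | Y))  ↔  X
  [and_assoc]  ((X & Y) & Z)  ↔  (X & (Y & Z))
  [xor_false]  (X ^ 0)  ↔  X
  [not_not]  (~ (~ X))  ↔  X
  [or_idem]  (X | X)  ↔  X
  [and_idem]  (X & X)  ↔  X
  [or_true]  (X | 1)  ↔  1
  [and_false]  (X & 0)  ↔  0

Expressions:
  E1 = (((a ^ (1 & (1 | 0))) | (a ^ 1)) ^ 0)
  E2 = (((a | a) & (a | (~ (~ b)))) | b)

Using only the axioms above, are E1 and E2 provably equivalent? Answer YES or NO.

All listed rules preserve value, hence provable equivalence implies equal values everywhere; look for a separating assignment.
a=0, b=0 gives E1 ↦ 1, E2 ↦ 0; values differ ⇒ not provably equivalent.

NO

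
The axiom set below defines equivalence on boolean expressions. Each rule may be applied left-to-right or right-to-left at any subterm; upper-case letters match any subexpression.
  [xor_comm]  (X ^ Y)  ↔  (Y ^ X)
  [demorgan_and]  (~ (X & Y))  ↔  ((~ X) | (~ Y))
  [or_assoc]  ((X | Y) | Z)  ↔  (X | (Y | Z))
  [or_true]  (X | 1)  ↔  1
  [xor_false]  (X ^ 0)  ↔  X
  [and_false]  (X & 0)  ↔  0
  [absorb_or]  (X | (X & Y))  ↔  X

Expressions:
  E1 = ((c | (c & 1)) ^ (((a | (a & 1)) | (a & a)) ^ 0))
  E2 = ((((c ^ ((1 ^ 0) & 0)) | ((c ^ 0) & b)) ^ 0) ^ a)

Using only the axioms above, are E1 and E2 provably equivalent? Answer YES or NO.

step 1: xor_false (→) rewrites (((a | (a & 1)) | (a & a)) ^ 0) into ((a | (a & 1)) | (a & a)), now ((c | (c & 1)) ^ ((a | (a & 1)) | (a & a)))
step 2: absorb_or (→) rewrites (c | (c & 1)) into c, now (c ^ ((a | (a & 1)) | (a & a)))
step 3: absorb_or (→) rewrites (a | (a & 1)) into a, now (c ^ (a | (a & a)))
step 4: absorb_or (→) rewrites (a | (a & a)) into a, now (c ^ a)
step 5: xor_false (←) rewrites c into (c ^ 0), now ((c ^ 0) ^ a)
step 6: xor_false (←) rewrites c into (c ^ 0), now (((c ^ 0) ^ 0) ^ a)
step 7: absorb_or (←) rewrites (c ^ 0) into ((c ^ 0) | ((c ^ 0) & b)), now ((((c ^ 0) | ((c ^ 0) & b)) ^ 0) ^ a)
step 8: and_false (←) rewrites 0 into (1 & 0), now ((((c ^ (1 & 0)) | ((c ^ 0) & b)) ^ 0) ^ a)
step 9: xor_false (←) rewrites 1 into (1 ^ 0), which is E2

YES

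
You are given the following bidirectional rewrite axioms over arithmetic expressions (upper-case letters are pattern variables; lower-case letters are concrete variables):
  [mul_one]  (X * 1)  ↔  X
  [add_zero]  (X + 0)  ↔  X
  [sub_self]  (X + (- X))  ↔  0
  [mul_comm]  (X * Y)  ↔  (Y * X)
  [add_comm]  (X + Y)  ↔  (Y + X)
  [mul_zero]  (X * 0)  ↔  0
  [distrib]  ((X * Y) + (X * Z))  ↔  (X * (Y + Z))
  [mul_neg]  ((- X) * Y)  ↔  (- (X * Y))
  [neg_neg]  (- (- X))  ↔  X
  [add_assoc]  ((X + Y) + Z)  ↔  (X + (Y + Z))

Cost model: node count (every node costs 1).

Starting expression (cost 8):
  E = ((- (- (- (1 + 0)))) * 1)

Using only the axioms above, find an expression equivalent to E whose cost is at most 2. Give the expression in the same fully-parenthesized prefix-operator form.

(1) (1 + 0)  =[add_zero →]=  1    ⊢ ((- (- (- 1))) * 1)
(2) ((- (- (- 1))) * 1)  =[mul_one →]=  (- (- (- 1)))
(3) (- (- 1))  =[neg_neg →]=  1    ⊢ cost 2, within 2

(- 1)   [cost 2]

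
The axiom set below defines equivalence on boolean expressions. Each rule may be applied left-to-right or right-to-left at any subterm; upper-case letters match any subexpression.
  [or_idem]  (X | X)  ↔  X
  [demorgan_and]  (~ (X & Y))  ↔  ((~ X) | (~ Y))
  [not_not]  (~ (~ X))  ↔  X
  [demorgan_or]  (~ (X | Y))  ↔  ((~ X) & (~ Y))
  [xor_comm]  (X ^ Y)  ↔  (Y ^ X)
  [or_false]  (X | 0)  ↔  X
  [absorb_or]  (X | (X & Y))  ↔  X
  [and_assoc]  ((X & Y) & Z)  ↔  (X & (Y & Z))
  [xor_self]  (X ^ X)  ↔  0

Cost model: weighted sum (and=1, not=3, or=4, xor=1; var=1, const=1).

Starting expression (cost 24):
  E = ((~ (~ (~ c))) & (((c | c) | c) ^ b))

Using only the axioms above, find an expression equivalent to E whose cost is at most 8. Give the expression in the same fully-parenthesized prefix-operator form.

(1) (c | c)  =[or_idem →]=  c    ⊢ ((~ (~ (~ c))) & ((c | c) ^ b))
(2) (c | c)  =[or_idem →]=  c    ⊢ ((~ (~ (~ c))) & (c ^ b))
(3) (~ (~ (~ c)))  =[not_not →]=  (~ c)    ⊢ cost 8, within 8

((~ c) & (c ^ b))   [cost 8]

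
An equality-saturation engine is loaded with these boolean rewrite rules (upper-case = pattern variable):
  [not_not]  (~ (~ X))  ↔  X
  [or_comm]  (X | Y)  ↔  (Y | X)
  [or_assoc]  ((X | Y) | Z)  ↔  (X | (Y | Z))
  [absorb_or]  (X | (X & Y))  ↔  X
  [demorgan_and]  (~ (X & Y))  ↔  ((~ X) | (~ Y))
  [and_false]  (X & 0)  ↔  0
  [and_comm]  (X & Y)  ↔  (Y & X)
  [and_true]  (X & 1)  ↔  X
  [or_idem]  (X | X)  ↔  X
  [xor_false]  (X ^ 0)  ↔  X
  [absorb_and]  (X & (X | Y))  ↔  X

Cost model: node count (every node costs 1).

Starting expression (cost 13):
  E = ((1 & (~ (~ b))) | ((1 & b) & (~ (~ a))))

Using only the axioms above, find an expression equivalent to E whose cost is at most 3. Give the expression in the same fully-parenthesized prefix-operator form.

(1 & b)   [cost 3]

1. [not_not →] (~ (~ a))  →  a;  E = ((1 & (~ (~ b))) | ((1 & b) & a))
2. [not_not →] (~ (~ b))  →  b;  E = ((1 & b) | ((1 & b) & a))
3. [absorb_or →] ((1 & b) | ((1 & b) & a))  →  (1 & b);  cost 3 ≤ 3, done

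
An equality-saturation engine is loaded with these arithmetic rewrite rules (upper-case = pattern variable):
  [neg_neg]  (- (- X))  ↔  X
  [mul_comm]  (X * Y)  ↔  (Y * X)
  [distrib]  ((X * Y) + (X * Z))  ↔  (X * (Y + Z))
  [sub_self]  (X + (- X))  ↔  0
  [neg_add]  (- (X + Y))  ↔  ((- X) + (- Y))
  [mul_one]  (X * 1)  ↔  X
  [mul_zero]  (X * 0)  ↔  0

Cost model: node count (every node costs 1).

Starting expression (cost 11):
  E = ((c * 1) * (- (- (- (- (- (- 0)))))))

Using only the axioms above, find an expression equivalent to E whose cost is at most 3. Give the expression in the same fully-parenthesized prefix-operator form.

(c * 0)   [cost 3]

1. [neg_neg →] (- (- (- (- 0))))  →  (- (- 0));  E = ((c * 1) * (- (- (- (- 0)))))
2. [neg_neg →] (- (- (- (- 0))))  →  (- (- 0));  E = ((c * 1) * (- (- 0)))
3. [neg_neg →] (- (- 0))  →  0;  E = ((c * 1) * 0)
4. [mul_one →] (c * 1)  →  c;  cost 3 ≤ 3, done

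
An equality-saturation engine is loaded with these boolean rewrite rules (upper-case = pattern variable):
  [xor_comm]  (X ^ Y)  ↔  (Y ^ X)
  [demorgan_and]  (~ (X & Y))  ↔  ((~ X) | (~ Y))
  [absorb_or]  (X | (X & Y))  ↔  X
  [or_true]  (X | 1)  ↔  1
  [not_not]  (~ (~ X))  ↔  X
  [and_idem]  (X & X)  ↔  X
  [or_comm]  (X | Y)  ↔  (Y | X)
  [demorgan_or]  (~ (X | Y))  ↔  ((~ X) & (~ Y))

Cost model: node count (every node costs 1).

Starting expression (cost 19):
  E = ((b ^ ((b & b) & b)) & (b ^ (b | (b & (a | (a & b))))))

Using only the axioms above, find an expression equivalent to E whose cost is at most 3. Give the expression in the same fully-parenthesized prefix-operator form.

1. [absorb_or →] (a | (a & b))  →  a;  E = ((b ^ ((b & b) & b)) & (b ^ (b | (b & a))))
2. [and_idem →] (b & b)  →  b;  E = ((b ^ (b & b)) & (b ^ (b | (b & a))))
3. [absorb_or →] (b | (b & a))  →  b;  E = ((b ^ (b & b)) & (b ^ b))
4. [and_idem →] (b & b)  →  b;  E = ((b ^ b) & (b ^ b))
5. [and_idem →] ((b ^ b) & (b ^ b))  →  (b ^ b);  cost 3 ≤ 3, done

(b ^ b)   [cost 3]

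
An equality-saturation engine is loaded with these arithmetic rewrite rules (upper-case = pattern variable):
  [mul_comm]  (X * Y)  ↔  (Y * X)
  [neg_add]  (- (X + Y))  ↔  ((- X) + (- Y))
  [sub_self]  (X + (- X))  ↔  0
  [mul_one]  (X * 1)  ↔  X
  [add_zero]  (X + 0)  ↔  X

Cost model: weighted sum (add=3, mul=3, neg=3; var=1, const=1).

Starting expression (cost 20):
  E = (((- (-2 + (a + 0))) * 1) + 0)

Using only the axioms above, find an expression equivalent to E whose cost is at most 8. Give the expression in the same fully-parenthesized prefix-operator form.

(- (-2 + a))   [cost 8]

(1) (a + 0)  =[add_zero →]=  a    ⊢ (((- (-2 + a)) * 1) + 0)
(2) (((- (-2 + a)) * 1) + 0)  =[add_zero →]=  ((- (-2 + a)) * 1)
(3) ((- (-2 + a)) * 1)  =[mul_one →]=  (- (-2 + a))    ⊢ cost 8, within 8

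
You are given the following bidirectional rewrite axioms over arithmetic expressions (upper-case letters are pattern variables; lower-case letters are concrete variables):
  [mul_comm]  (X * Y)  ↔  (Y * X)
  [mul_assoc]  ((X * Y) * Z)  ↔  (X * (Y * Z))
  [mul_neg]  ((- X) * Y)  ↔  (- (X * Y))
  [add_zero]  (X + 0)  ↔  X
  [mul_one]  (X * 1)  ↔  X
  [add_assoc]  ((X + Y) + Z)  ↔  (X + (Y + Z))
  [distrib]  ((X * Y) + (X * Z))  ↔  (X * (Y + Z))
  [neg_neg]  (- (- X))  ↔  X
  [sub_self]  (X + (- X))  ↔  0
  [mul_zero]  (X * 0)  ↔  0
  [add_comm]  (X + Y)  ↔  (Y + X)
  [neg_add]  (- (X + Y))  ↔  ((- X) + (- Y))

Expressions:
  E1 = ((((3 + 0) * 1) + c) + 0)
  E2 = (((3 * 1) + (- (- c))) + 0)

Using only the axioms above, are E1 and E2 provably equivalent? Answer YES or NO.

YES

step 1: add_zero (→) rewrites (3 + 0) into 3, now (((3 * 1) + c) + 0)
step 2: mul_one (→) rewrites (3 * 1) into 3, now ((3 + c) + 0)
step 3: add_zero (→) rewrites ((3 + c) + 0) into (3 + c)
step 4: neg_neg (←) rewrites c into (- (- c)), now (3 + (- (- c)))
step 5: mul_one (←) rewrites 3 into (3 * 1), now ((3 * 1) + (- (- c)))
step 6: add_zero (←) rewrites ((3 * 1) + (- (- c))) into (((3 * 1) + (- (- c))) + 0), which is E2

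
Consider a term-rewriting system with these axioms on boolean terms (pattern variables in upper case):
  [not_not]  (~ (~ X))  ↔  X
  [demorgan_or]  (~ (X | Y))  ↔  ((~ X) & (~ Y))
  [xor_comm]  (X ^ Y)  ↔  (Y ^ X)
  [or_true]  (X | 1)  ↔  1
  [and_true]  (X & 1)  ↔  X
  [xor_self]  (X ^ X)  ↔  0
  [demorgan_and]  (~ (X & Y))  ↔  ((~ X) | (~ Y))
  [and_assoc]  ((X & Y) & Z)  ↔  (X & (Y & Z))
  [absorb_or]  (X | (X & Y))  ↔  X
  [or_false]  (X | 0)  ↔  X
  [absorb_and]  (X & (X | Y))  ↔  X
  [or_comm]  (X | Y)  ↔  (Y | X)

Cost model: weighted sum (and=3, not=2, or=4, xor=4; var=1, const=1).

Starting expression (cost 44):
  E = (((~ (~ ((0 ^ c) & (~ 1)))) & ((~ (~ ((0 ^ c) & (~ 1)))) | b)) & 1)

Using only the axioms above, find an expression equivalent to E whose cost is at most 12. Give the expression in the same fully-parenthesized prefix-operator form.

((0 ^ c) & (~ 1))   [cost 12]

step 1: absorb_and (→) rewrites ((~ (~ ((0 ^ c) & (~ 1)))) & ((~ (~ ((0 ^ c) & (~ 1)))) | b)) into (~ (~ ((0 ^ c) & (~ 1)))), now ((~ (~ ((0 ^ c) & (~ 1)))) & 1)
step 2: and_true (→) rewrites ((~ (~ ((0 ^ c) & (~ 1)))) & 1) into (~ (~ ((0 ^ c) & (~ 1))))
step 3: not_not (→) rewrites (~ (~ ((0 ^ c) & (~ 1)))) into ((0 ^ c) & (~ 1)), reaching cost 12 (bound 12)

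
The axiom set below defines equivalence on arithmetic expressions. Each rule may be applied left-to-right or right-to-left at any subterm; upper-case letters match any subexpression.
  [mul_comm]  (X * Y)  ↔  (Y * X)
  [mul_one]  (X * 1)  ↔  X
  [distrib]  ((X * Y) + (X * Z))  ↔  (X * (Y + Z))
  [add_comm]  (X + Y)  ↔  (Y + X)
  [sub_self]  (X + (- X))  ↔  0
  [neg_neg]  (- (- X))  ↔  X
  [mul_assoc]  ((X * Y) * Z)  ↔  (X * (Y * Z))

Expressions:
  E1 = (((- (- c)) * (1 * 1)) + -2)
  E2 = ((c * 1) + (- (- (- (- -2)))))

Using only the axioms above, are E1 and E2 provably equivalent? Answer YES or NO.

step 1: mul_one (→) rewrites (1 * 1) into 1, now (((- (- c)) * 1) + -2)
step 2: neg_neg (→) rewrites (- (- c)) into c, now ((c * 1) + -2)
step 3: mul_one (→) rewrites (c * 1) into c, now (c + -2)
step 4: neg_neg (←) rewrites -2 into (- (- -2)), now (c + (- (- -2)))
step 5: neg_neg (←) rewrites (- (- -2)) into (- (- (- (- -2)))), now (c + (- (- (- (- -2)))))
step 6: mul_one (←) rewrites c into (c * 1), which is E2

YES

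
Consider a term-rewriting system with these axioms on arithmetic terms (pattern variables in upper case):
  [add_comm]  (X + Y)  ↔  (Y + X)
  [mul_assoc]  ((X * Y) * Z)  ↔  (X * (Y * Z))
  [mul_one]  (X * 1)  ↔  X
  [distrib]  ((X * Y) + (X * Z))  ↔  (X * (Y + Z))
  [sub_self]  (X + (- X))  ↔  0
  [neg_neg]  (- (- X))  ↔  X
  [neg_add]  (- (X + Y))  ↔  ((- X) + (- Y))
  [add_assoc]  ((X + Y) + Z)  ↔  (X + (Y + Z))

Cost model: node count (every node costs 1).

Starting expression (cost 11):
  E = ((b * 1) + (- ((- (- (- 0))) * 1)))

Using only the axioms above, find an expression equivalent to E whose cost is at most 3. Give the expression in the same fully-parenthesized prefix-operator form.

(b + 0)   [cost 3]

1. [mul_one →] ((- (- (- 0))) * 1)  →  (- (- (- 0)));  E = ((b * 1) + (- (- (- (- 0)))))
2. [neg_neg →] (- (- (- (- 0))))  →  (- (- 0));  E = ((b * 1) + (- (- 0)))
3. [mul_one →] (b * 1)  →  b;  E = (b + (- (- 0)))
4. [neg_neg →] (- (- 0))  →  0;  cost 3 ≤ 3, done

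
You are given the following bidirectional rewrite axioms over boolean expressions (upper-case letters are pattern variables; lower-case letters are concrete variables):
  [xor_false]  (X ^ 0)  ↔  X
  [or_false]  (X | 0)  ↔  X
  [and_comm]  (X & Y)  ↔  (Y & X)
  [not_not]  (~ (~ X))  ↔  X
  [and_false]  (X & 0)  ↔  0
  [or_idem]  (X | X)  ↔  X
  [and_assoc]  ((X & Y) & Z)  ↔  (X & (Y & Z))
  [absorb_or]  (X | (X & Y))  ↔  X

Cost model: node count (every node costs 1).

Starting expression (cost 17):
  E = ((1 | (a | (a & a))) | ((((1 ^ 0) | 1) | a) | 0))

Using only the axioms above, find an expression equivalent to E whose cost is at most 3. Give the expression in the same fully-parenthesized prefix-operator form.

step 1: or_false (→) rewrites ((((1 ^ 0) | 1) | a) | 0) into (((1 ^ 0) | 1) | a), now ((1 | (a | (a & a))) | (((1 ^ 0) | 1) | a))
step 2: absorb_or (→) rewrites (a | (a & a)) into a, now ((1 | a) | (((1 ^ 0) | 1) | a))
step 3: xor_false (→) rewrites (1 ^ 0) into 1, now ((1 | a) | ((1 | 1) | a))
step 4: or_idem (→) rewrites (1 | 1) into 1, now ((1 | a) | (1 | a))
step 5: or_idem (→) rewrites ((1 | a) | (1 | a)) into (1 | a), reaching cost 3 (bound 3)

(1 | a)   [cost 3]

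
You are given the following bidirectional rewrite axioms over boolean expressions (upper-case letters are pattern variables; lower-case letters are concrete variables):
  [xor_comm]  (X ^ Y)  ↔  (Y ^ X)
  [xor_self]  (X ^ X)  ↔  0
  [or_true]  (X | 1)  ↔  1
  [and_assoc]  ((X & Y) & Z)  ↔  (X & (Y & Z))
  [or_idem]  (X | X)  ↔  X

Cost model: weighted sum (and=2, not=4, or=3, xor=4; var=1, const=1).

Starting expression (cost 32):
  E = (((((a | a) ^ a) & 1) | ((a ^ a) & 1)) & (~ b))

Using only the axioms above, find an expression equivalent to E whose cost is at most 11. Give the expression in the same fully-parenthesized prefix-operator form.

(1) (a | a)  =[or_idem →]=  a    ⊢ ((((a ^ a) & 1) | ((a ^ a) & 1)) & (~ b))
(2) (((a ^ a) & 1) | ((a ^ a) & 1))  =[or_idem →]=  ((a ^ a) & 1)    ⊢ (((a ^ a) & 1) & (~ b))
(3) (a ^ a)  =[xor_self →]=  0    ⊢ cost 11, within 11

((0 & 1) & (~ b))   [cost 11]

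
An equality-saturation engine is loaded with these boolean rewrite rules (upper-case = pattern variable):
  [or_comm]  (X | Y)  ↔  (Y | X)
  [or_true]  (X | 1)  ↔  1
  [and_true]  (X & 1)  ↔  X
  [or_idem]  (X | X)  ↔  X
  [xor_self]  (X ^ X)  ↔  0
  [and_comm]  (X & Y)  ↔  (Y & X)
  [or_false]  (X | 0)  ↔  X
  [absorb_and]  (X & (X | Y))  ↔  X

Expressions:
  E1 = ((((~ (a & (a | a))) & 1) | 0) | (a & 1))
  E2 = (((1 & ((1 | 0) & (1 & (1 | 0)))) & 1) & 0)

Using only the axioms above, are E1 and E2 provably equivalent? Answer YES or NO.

NO

Every axiom is a valid identity, so a rewrite proof would force E1 and E2 to agree under every assignment.
At a=0: E1 = 1 but E2 = 0; they differ, so no derivation exists.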